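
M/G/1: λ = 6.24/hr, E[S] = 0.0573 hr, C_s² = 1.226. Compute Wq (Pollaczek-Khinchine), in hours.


ρ = λ·E[S] = 6.24·0.0573 = 0.3576
E[S²] = E[S]²(1+C_s²) = 0.0573²·(1+1.226) = 0.007309
Wq = λ·E[S²]/(2(1−ρ)) = 6.24·0.007309/(2·0.6424) = 0.03549 hr

Final: 0.03549 hr


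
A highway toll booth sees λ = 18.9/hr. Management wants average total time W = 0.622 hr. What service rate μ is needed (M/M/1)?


W = 1/(μ−λ) ⇒ μ − λ = 1/W = 1/0.622 = 1.6077
μ = λ + 1/W = 18.9 + 1.6077 = 20.5077 per hr

Final: 20.5077 /hr


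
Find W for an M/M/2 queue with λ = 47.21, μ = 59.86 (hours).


a = 0.7887; ρ = 0.3943; P₀ = 0.434374
Lq = P₀·a^c·ρ/(c!(1−ρ)²) = 0.14522
Wq = Lq/λ = 0.14522/47.21 = 0.003076 hr
W = Wq + 1/μ = 0.003076 + 0.01671 = 0.01978 hr

Final: 0.01978 hr


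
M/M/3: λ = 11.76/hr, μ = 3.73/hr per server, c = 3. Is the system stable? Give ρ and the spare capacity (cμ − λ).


Total capacity cμ = 3·3.73 = 11.19/hr
ρ = λ/(cμ) = 11.76/11.19 = 1.0509
Stable ⇔ ρ < 1: NO
Spare capacity = cμ − λ = 11.19 − 11.76 = -0.57/hr

Final: ρ = 1.0509; unstable; margin = -0.57/hr


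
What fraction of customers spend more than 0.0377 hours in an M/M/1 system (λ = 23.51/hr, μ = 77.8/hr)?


W ~ Exponential(μ−λ) for M/M/1.
μ − λ = 77.8 − 23.51 = 54.2900
P(W > t) = e^{−(μ−λ)t} = e^{−2.0467} = 0.129156

Final: 0.129156


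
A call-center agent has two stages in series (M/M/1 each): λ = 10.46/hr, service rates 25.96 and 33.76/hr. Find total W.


Each node sees arrival rate λ = 10.46/hr (tandem ⇒ throughput preserved).
W₁ = 1/(μ₁−λ) = 1/(25.96−10.46) = 0.06452 hr
W₂ = 1/(μ₂−λ) = 1/(33.76−10.46) = 0.04292 hr
W_total = W₁ + W₂ = 0.06452 + 0.04292 = 0.10743 hr

Final: 0.10743 hr


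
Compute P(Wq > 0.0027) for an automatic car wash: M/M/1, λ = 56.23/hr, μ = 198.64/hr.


ρ = 56.23/198.64 = 0.2831
P(Wq > t) = ρ·e^{−(μ−λ)t} = 0.2831·e^{−0.3845}
= 0.2831·0.680786 = 0.192713

Final: 0.192713


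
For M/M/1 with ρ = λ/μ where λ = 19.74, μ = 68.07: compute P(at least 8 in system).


ρ = 19.74/68.07 = 0.2900
P(N ≥ n) = ρ^n = 0.2900^8 = 0.00005002

Final: 0.00005002


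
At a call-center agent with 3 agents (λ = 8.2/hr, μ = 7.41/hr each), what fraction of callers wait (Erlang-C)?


a = λ/μ = 1.1066; ρ = a/3 = 0.3689
P₀ = 0.325016 (from M/M/c formula)
C(c,a) = [a^c/(c!(1−ρ))]·P₀ = [1.35515/(6·0.6311)]·0.325016
= 0.35786·0.325016 = 0.116311

Final: 0.116311


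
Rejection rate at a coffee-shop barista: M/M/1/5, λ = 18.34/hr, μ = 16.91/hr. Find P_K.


ρ = λ/μ = 18.34/16.91 = 1.0846
P_K = (1−ρ)ρ^K/(1−ρ^(K+1)) = (-0.08457·1.500647)/(1 − 1.627550)
= -0.126903/-0.627550 = 0.202219

Final: 0.202219


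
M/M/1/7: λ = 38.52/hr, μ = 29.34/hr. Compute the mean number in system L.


ρ = 38.52/29.34 = 1.3129
L = ρ[1 − (K+1)ρ^K + Kρ^(K+1)] / [(1−ρ)(1−ρ^(K+1))]
Numerator: 1.3129·(1 − 8·6.723311 + 7·8.826923) = 11.818547
Denominator: (-0.3129)·(-7.826923) = 2.448915
L = 11.818547/2.448915 = 4.8260

Final: 4.8260


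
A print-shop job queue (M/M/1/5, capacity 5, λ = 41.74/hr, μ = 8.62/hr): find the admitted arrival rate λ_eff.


ρ = 4.8422; P_K = (1−ρ)ρ^5/(1−ρ^6) = 0.793545
λ_eff = λ(1 − P_K) = 41.74·(1 − 0.793545) = 41.74·0.206455 = 8.6174 /hr

Final: 8.6174 /hr


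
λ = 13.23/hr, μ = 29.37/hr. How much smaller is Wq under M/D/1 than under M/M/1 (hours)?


ρ = 13.23/29.37 = 0.4505
Wq(M/M/1) = ρ/(μ−λ) = 0.4505/16.14 = 0.02791 hr
Wq(M/D/1) = ρ/(2(μ−λ)) = 0.01395 hr
Savings = 0.02791 − 0.01395 = 0.01395 hr

Final: 0.01395 hr


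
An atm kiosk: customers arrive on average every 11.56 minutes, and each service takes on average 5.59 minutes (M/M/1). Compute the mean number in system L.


λ = 60/11.56 = 5.1903 /hr
μ = 60/5.59 = 10.7335 /hr
ρ = λ/μ = 5.1903/10.7335 = 0.4836
L = ρ/(1−ρ) = 0.4836/0.5164 = 0.9363

Final: 0.9363


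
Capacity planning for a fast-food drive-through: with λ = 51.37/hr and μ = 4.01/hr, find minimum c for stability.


Stability requires cμ > λ ⇔ c > λ/μ.
λ/μ = 51.37/4.01 = 12.8105
Minimum integer c = ⌊12.8105⌋ + 1 = 13
Check: 13·4.01 = 52.13 > 51.37, while 12·4.01 = 48.12 ≤ 51.37

Final: 13 servers


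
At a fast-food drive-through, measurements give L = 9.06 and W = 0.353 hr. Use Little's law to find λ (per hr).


λ = L/W = 9.06/0.353 = 25.6657 /hr

Final: 25.6657 /hr


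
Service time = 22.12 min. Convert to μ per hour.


μ = 1/(service time) in consistent units.
1 hour = 60 min, so μ = 60/22.12 = 2.7125 per hour

Final: 2.7125 /hr


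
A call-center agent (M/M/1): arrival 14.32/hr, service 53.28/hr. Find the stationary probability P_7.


ρ = 14.32/53.28 = 0.2688
P_n = (1−ρ)·ρ^n = (1 − 0.2688)·0.2688^7 = 0.7312·0.0001013 = 0.00007408

Final: 0.00007408


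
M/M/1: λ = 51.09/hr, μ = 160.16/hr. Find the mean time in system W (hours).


W = 1/(μ−λ) = 1/(160.16 − 51.09) = 1/109.07 = 0.009168 hr

Final: 0.009168 hr


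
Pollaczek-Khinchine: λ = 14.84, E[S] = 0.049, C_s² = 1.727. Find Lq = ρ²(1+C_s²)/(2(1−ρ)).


ρ = λ·E[S] = 14.84·0.049 = 0.7272
Lq = ρ²(1+C_s²)/(2(1−ρ)) = 0.5288·(1+1.727)/(2·0.2728)
= 0.5288·2.7270/0.5457 = 2.64245

Final: 2.64245


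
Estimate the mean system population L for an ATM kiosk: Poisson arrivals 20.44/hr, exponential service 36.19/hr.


ρ = λ/μ = 20.44/36.19 = 0.5648
L = ρ/(1−ρ) = 0.5648/(1 − 0.5648) = 0.5648/0.4352 = 1.2978

Final: 1.2978


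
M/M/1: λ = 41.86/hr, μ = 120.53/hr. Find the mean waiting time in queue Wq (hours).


ρ = 41.86/120.53 = 0.3473
Wq = ρ/(μ−λ) = 0.3473/(120.53 − 41.86) = 0.3473/78.67 = 0.004415 hr

Final: 0.004415 hr


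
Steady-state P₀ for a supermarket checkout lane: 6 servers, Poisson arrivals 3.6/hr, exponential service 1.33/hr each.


a = λ/μ = 3.6/1.33 = 2.7068; ρ = a/c = 0.4511
Σ_{k=0}^{5} a^k/k! (terms k=0..5) = 1.00000 + 2.70677 + 3.66329 + 3.30523 + 2.23662 + 1.21080 = 14.12271
Tail: a^6/(6!(1−ρ)) = 393.28299/(720·0.5489) = 0.99518
P₀ = 1/(14.12271 + 0.99518) = 1/15.11789 = 0.066147

Final: 0.066147


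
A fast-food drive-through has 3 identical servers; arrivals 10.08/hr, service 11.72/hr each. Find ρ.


ρ = λ/(cμ) = 10.08/(3·11.72) = 10.08/35.16 = 0.2867

Final: 0.2867


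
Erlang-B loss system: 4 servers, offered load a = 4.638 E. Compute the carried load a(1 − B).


B(4,4.638) = 0.368634 (Erlang-B)
Carried load = a(1 − B) = 4.638·(1 − 0.368634) = 4.638·0.631366 = 2.9283 E

Final: 2.9283 Erlangs


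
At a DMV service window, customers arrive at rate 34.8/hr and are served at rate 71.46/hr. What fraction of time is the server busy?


ρ = λ/μ = 34.8/71.46 = 0.4870

Final: 0.4870


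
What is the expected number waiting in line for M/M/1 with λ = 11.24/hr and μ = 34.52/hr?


ρ = 11.24/34.52 = 0.3256
Lq = ρ²/(1−ρ) = 0.1060/0.6744 = 0.1572

Final: 0.1572


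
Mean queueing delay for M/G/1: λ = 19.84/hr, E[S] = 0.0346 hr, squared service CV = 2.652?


ρ = λ·E[S] = 19.84·0.0346 = 0.6865
E[S²] = E[S]²(1+C_s²) = 0.0346²·(1+2.652) = 0.004372
Wq = λ·E[S²]/(2(1−ρ)) = 19.84·0.004372/(2·0.3135) = 0.13833 hr

Final: 0.13833 hr


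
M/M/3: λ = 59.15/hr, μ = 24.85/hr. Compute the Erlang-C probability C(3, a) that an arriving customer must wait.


a = λ/μ = 2.3803; ρ = a/3 = 0.7934
P₀ = 0.058500 (from M/M/c formula)
C(c,a) = [a^c/(c!(1−ρ))]·P₀ = [13.48606/(6·0.2066)]·0.058500
= 10.88080·0.058500 = 0.636529

Final: 0.636529


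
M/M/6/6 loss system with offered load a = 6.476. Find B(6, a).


B(c,a) = (a^c/c!) / Σ_{k=0}^{c} a^k/k!
a^6/6! = 102.449194
Σ terms (k=0..6): 1.00000 + 6.47600 + 20.96929 + 45.26570 + 73.28517 + 94.91896 + 102.44919 = 344.364314
B = 102.449194/344.364314 = 0.297502

Final: 0.297502


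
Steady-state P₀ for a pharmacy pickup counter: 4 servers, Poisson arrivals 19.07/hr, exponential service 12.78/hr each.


a = λ/μ = 19.07/12.78 = 1.4922; ρ = a/c = 0.3730
Σ_{k=0}^{3} a^k/k! (terms k=0..3) = 1.00000 + 1.49218 + 1.11329 + 0.55374 = 4.15921
Tail: a^4/(4!(1−ρ)) = 4.95769/(24·0.6270) = 0.32948
P₀ = 1/(4.15921 + 0.32948) = 1/4.48869 = 0.222782

Final: 0.222782


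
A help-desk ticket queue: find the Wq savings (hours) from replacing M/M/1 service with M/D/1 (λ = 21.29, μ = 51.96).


ρ = 21.29/51.96 = 0.4097
Wq(M/M/1) = ρ/(μ−λ) = 0.4097/30.67 = 0.01336 hr
Wq(M/D/1) = ρ/(2(μ−λ)) = 0.006680 hr
Savings = 0.01336 − 0.006680 = 0.006680 hr

Final: 0.006680 hr


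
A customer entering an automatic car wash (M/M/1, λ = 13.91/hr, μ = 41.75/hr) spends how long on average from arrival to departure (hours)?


W = 1/(μ−λ) = 1/(41.75 − 13.91) = 1/27.84 = 0.03592 hr

Final: 0.03592 hr


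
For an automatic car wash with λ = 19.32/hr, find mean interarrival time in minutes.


Mean interarrival time = 1/λ = 1/19.32 hour = 0.05176 hour
In minutes: 0.05176 × 60 = 3.1056 min

Final: 3.1056 min


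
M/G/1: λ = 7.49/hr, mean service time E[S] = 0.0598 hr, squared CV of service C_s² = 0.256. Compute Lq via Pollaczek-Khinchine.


ρ = λ·E[S] = 7.49·0.0598 = 0.4479
Lq = ρ²(1+C_s²)/(2(1−ρ)) = 0.2006·(1+0.256)/(2·0.5521)
= 0.2006·1.2560/1.1042 = 0.22820

Final: 0.22820


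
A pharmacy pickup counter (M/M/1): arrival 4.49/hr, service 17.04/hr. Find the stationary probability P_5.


ρ = 4.49/17.04 = 0.2635
P_n = (1−ρ)·ρ^n = (1 − 0.2635)·0.2635^5 = 0.7365·0.001270 = 0.0009355

Final: 0.0009355


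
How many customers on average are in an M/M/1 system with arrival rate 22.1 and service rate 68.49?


ρ = λ/μ = 22.1/68.49 = 0.3227
L = ρ/(1−ρ) = 0.3227/(1 − 0.3227) = 0.3227/0.6773 = 0.4764

Final: 0.4764


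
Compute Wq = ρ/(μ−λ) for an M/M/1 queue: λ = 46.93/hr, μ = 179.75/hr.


ρ = 46.93/179.75 = 0.2611
Wq = ρ/(μ−λ) = 0.2611/(179.75 − 46.93) = 0.2611/132.82 = 0.001966 hr

Final: 0.001966 hr


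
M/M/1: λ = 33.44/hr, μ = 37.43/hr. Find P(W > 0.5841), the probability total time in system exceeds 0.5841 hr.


W ~ Exponential(μ−λ) for M/M/1.
μ − λ = 37.43 − 33.44 = 3.9900
P(W > t) = e^{−(μ−λ)t} = e^{−2.3306} = 0.097241

Final: 0.097241


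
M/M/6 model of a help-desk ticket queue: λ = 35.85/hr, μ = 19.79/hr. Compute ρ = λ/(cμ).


ρ = λ/(cμ) = 35.85/(6·19.79) = 35.85/118.74 = 0.3019

Final: 0.3019


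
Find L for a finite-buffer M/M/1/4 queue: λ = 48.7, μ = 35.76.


ρ = 48.7/35.76 = 1.3619
L = ρ[1 − (K+1)ρ^K + Kρ^(K+1)] / [(1−ρ)(1−ρ^(K+1))]
Numerator: 1.3619·(1 − 5·3.439741 + 4·4.684435) = 3.457801
Denominator: (-0.3619)·(-3.684435) = 1.333238
L = 3.457801/1.333238 = 2.5935

Final: 2.5935


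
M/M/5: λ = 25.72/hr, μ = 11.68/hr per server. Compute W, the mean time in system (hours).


a = 2.2021; ρ = 0.4404; P₀ = 0.109206
Lq = P₀·a^c·ρ/(c!(1−ρ)²) = 0.06627
Wq = Lq/λ = 0.06627/25.72 = 0.002577 hr
W = Wq + 1/μ = 0.002577 + 0.08562 = 0.08819 hr

Final: 0.08819 hr


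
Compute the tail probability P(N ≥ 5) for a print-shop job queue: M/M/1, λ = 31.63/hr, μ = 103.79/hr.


ρ = 31.63/103.79 = 0.3047
P(N ≥ n) = ρ^n = 0.3047^5 = 0.002629

Final: 0.002629


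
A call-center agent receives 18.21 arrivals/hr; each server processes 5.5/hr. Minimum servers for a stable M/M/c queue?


Stability requires cμ > λ ⇔ c > λ/μ.
λ/μ = 18.21/5.5 = 3.3109
Minimum integer c = ⌊3.3109⌋ + 1 = 4
Check: 4·5.5 = 22.00 > 18.21, while 3·5.5 = 16.50 ≤ 18.21

Final: 4 servers


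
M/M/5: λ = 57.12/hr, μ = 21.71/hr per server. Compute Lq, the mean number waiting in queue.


a = λ/μ = 2.6310; ρ = a/5 = 0.5262
P₀ = 0.069725
Lq = P₀·a^c·ρ / (c!·(1−ρ)²) = 0.069725·126.07874·0.5262/(120·0.22448)
= 0.17173

Final: 0.17173


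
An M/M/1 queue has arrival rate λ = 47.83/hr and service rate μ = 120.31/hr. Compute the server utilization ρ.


ρ = λ/μ = 47.83/120.31 = 0.3976

Final: 0.3976


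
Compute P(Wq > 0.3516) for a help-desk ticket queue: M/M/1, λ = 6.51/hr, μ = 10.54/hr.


ρ = 6.51/10.54 = 0.6176
P(Wq > t) = ρ·e^{−(μ−λ)t} = 0.6176·e^{−1.4169}
= 0.6176·0.242453 = 0.149750

Final: 0.149750


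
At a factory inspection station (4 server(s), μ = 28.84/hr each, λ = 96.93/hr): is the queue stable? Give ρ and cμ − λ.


Total capacity cμ = 4·28.84 = 115.36/hr
ρ = λ/(cμ) = 96.93/115.36 = 0.8402
Stable ⇔ ρ < 1: YES
Spare capacity = cμ − λ = 115.36 − 96.93 = 18.43/hr

Final: ρ = 0.8402; stable; margin = 18.43/hr


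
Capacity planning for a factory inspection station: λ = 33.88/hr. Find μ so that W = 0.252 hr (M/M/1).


W = 1/(μ−λ) ⇒ μ − λ = 1/W = 1/0.252 = 3.9683
μ = λ + 1/W = 33.88 + 3.9683 = 37.8483 per hr

Final: 37.8483 /hr


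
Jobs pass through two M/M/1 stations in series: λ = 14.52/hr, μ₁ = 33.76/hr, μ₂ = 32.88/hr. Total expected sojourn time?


Each node sees arrival rate λ = 14.52/hr (tandem ⇒ throughput preserved).
W₁ = 1/(μ₁−λ) = 1/(33.76−14.52) = 0.05198 hr
W₂ = 1/(μ₂−λ) = 1/(32.88−14.52) = 0.05447 hr
W_total = W₁ + W₂ = 0.05198 + 0.05447 = 0.10644 hr

Final: 0.10644 hr


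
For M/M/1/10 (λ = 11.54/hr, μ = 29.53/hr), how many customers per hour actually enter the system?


ρ = 0.3908; P_K = (1−ρ)ρ^10/(1−ρ^11) = 0.00005061
λ_eff = λ(1 − P_K) = 11.54·(1 − 0.00005061) = 11.54·0.999949 = 11.5394 /hr

Final: 11.5394 /hr


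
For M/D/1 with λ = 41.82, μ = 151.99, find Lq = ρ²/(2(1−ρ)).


ρ = 41.82/151.99 = 0.2751
M/D/1: Lq = ρ²/(2(1−ρ)) = 0.07571/(2·0.7249) = 0.05222

Final: 0.05222


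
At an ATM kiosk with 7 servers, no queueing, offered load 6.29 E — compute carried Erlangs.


B(7,6.29) = 0.203865 (Erlang-B)
Carried load = a(1 − B) = 6.29·(1 − 0.203865) = 6.29·0.796135 = 5.0077 E

Final: 5.0077 Erlangs


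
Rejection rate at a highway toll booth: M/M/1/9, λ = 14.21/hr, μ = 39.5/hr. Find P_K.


ρ = λ/μ = 14.21/39.5 = 0.3597
P_K = (1−ρ)ρ^K/(1−ρ^(K+1)) = (0.6403·0.0001009)/(1 − 0.00003631)
= 0.00006461/0.999964 = 0.00006462

Final: 0.00006462


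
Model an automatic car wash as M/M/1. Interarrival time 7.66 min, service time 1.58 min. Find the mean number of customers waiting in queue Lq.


λ = 60/7.66 = 7.8329 /hr
μ = 60/1.58 = 37.9747 /hr
ρ = λ/μ = 7.8329/37.9747 = 0.2063
Lq = ρ²/(1−ρ) = 0.04255/0.7937 = 0.05360

Final: 0.05360


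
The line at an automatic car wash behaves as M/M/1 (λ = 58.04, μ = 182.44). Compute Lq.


ρ = 58.04/182.44 = 0.3181
Lq = ρ²/(1−ρ) = 0.1012/0.6819 = 0.1484

Final: 0.1484


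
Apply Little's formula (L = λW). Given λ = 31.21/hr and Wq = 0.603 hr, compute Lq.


Lq = λWq = 31.21·0.603 = 18.8196

Final: 18.8196


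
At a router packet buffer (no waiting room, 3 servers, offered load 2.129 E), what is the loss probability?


B(c,a) = (a^c/c!) / Σ_{k=0}^{c} a^k/k!
a^3/3! = 1.608332
Σ terms (k=0..3): 1.00000 + 2.12900 + 2.26632 + 1.60833 = 7.003653
B = 1.608332/7.003653 = 0.229642

Final: 0.229642


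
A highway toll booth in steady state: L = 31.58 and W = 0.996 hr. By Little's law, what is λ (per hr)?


λ = L/W = 31.58/0.996 = 31.7068 /hr

Final: 31.7068 /hr


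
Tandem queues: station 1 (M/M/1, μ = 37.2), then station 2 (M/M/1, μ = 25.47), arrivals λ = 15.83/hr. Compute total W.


Each node sees arrival rate λ = 15.83/hr (tandem ⇒ throughput preserved).
W₁ = 1/(μ₁−λ) = 1/(37.2−15.83) = 0.04679 hr
W₂ = 1/(μ₂−λ) = 1/(25.47−15.83) = 0.10373 hr
W_total = W₁ + W₂ = 0.04679 + 0.10373 = 0.15053 hr

Final: 0.15053 hr


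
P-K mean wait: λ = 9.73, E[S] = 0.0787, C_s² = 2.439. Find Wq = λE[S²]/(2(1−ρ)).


ρ = λ·E[S] = 9.73·0.0787 = 0.7658
E[S²] = E[S]²(1+C_s²) = 0.0787²·(1+2.439) = 0.021300
Wq = λ·E[S²]/(2(1−ρ)) = 9.73·0.021300/(2·0.2342) = 0.44237 hr

Final: 0.44237 hr


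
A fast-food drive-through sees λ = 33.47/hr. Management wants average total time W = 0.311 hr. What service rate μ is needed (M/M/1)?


W = 1/(μ−λ) ⇒ μ − λ = 1/W = 1/0.311 = 3.2154
μ = λ + 1/W = 33.47 + 3.2154 = 36.6854 per hr

Final: 36.6854 /hr


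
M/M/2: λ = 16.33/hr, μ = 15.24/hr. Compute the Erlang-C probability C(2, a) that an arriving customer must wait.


a = λ/μ = 1.0715; ρ = a/2 = 0.5358
P₀ = 0.302286 (from M/M/c formula)
C(c,a) = [a^c/(c!(1−ρ))]·P₀ = [1.14816/(2·0.4642)]·0.302286
= 1.23660·0.302286 = 0.373808

Final: 0.373808


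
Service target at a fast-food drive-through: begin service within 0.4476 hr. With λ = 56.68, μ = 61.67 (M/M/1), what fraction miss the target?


ρ = 56.68/61.67 = 0.9191
P(Wq > t) = ρ·e^{−(μ−λ)t} = 0.9191·e^{−2.2335}
= 0.9191·0.107150 = 0.098480

Final: 0.098480


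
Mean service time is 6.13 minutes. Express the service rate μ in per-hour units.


μ = 1/(service time) in consistent units.
1 hour = 60 min, so μ = 60/6.13 = 9.7879 per hour

Final: 9.7879 /hr


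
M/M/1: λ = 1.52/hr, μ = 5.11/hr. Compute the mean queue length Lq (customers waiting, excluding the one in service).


ρ = 1.52/5.11 = 0.2975
Lq = ρ²/(1−ρ) = 0.08848/0.7025 = 0.1259

Final: 0.1259


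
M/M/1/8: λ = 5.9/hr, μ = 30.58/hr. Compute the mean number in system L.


ρ = 5.9/30.58 = 0.1929
L = ρ[1 − (K+1)ρ^K + Kρ^(K+1)] / [(1−ρ)(1−ρ^(K+1))]
Numerator: 0.1929·(1 − 9·0.000001920 + 8·0.0000003705) = 0.192934
Denominator: (0.8071)·(1.000000) = 0.807063
L = 0.192934/0.807063 = 0.2391

Final: 0.2391


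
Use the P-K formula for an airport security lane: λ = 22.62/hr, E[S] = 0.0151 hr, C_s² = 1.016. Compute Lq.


ρ = λ·E[S] = 22.62·0.0151 = 0.3416
Lq = ρ²(1+C_s²)/(2(1−ρ)) = 0.1167·(1+1.016)/(2·0.6584)
= 0.1167·2.0160/1.3169 = 0.17860

Final: 0.17860


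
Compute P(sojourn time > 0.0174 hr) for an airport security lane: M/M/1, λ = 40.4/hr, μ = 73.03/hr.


W ~ Exponential(μ−λ) for M/M/1.
μ − λ = 73.03 − 40.4 = 32.6300
P(W > t) = e^{−(μ−λ)t} = e^{−0.5678} = 0.566793

Final: 0.566793


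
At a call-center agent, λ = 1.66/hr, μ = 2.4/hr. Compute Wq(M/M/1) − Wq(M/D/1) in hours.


ρ = 1.66/2.4 = 0.6917
Wq(M/M/1) = ρ/(μ−λ) = 0.6917/0.7400 = 0.93468 hr
Wq(M/D/1) = ρ/(2(μ−λ)) = 0.46734 hr
Savings = 0.93468 − 0.46734 = 0.46734 hr

Final: 0.46734 hr


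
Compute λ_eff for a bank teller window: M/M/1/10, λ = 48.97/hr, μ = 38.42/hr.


ρ = 1.2746; P_K = (1−ρ)ρ^10/(1−ρ^11) = 0.231486
λ_eff = λ(1 − P_K) = 48.97·(1 − 0.231486) = 48.97·0.768514 = 37.6341 /hr

Final: 37.6341 /hr


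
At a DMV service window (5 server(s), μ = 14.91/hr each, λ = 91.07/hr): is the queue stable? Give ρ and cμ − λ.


Total capacity cμ = 5·14.91 = 74.55/hr
ρ = λ/(cμ) = 91.07/74.55 = 1.2216
Stable ⇔ ρ < 1: NO
Spare capacity = cμ − λ = 74.55 − 91.07 = -16.52/hr

Final: ρ = 1.2216; unstable; margin = -16.52/hr


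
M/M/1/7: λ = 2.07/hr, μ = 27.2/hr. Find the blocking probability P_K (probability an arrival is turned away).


ρ = λ/μ = 2.07/27.2 = 0.07610
P_K = (1−ρ)ρ^K/(1−ρ^(K+1)) = (0.9239·0.00000001478)/(1 − 0.000000001125)
= 0.00000001366/1.000000 = 0.00000001366

Final: 0.00000001366


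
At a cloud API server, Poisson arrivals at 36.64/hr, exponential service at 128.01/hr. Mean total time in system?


W = 1/(μ−λ) = 1/(128.01 − 36.64) = 1/91.37 = 0.01094 hr

Final: 0.01094 hr


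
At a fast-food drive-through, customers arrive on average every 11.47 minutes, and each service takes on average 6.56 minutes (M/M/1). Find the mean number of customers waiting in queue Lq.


λ = 60/11.47 = 5.2310 /hr
μ = 60/6.56 = 9.1463 /hr
ρ = λ/μ = 5.2310/9.1463 = 0.5719
Lq = ρ²/(1−ρ) = 0.3271/0.4281 = 0.7641

Final: 0.7641


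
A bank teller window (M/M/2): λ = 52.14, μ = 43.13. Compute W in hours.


a = 1.2089; ρ = 0.6045; P₀ = 0.246532
Lq = P₀·a^c·ρ/(c!(1−ρ)²) = 0.69597
Wq = Lq/λ = 0.69597/52.14 = 0.01335 hr
W = Wq + 1/μ = 0.01335 + 0.02319 = 0.03653 hr

Final: 0.03653 hr


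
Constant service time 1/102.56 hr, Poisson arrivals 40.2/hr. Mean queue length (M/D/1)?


ρ = 40.2/102.56 = 0.3920
M/D/1: Lq = ρ²/(2(1−ρ)) = 0.1536/(2·0.6080) = 0.12634

Final: 0.12634


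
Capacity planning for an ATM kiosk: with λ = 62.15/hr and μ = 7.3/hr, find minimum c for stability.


Stability requires cμ > λ ⇔ c > λ/μ.
λ/μ = 62.15/7.3 = 8.5137
Minimum integer c = ⌊8.5137⌋ + 1 = 9
Check: 9·7.3 = 65.70 > 62.15, while 8·7.3 = 58.40 ≤ 62.15

Final: 9 servers


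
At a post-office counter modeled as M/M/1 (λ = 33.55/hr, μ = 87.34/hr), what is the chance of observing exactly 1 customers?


ρ = 33.55/87.34 = 0.3841
P_n = (1−ρ)·ρ^n = (1 − 0.3841)·0.3841^1 = 0.6159·0.384131 = 0.236574

Final: 0.236574


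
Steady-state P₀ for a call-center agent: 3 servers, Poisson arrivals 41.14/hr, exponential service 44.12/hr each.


a = λ/μ = 41.14/44.12 = 0.9325; ρ = a/c = 0.3108
Σ_{k=0}^{2} a^k/k! (terms k=0..2) = 1.00000 + 0.93246 + 0.43474 = 2.36719
Tail: a^3/(3!(1−ρ)) = 0.81075/(6·0.6892) = 0.19607
P₀ = 1/(2.36719 + 0.19607) = 1/2.56326 = 0.390128

Final: 0.390128


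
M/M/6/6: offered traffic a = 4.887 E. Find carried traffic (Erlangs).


B(6,4.887) = 0.183341 (Erlang-B)
Carried load = a(1 − B) = 4.887·(1 − 0.183341) = 4.887·0.816659 = 3.9910 E

Final: 3.9910 Erlangs


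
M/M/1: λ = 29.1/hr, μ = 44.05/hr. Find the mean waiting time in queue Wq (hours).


ρ = 29.1/44.05 = 0.6606
Wq = ρ/(μ−λ) = 0.6606/(44.05 − 29.1) = 0.6606/14.95 = 0.04419 hr

Final: 0.04419 hr


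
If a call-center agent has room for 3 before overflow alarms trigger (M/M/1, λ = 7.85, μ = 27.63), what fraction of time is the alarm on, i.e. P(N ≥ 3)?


ρ = 7.85/27.63 = 0.2841
P(N ≥ n) = ρ^n = 0.2841^3 = 0.022933

Final: 0.022933


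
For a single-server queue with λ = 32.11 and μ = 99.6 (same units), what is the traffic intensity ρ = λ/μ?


ρ = λ/μ = 32.11/99.6 = 0.3224

Final: 0.3224


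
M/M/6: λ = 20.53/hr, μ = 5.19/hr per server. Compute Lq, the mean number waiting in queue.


a = λ/μ = 3.9557; ρ = a/6 = 0.6593
P₀ = 0.017548
Lq = P₀·a^c·ρ / (c!·(1−ρ)²) = 0.017548·3831.15347·0.6593/(720·0.11609)
= 0.53029

Final: 0.53029


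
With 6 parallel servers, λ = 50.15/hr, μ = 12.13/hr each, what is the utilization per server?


ρ = λ/(cμ) = 50.15/(6·12.13) = 50.15/72.78 = 0.6891

Final: 0.6891


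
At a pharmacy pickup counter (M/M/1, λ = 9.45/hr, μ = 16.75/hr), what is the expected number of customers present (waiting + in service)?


ρ = λ/μ = 9.45/16.75 = 0.5642
L = ρ/(1−ρ) = 0.5642/(1 − 0.5642) = 0.5642/0.4358 = 1.2945

Final: 1.2945


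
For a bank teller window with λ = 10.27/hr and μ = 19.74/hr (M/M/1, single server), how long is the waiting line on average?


ρ = 10.27/19.74 = 0.5203
Lq = ρ²/(1−ρ) = 0.2707/0.4797 = 0.5642

Final: 0.5642


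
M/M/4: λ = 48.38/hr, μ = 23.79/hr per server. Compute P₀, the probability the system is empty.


a = λ/μ = 48.38/23.79 = 2.0336; ρ = a/c = 0.5084
Σ_{k=0}^{3} a^k/k! (terms k=0..3) = 1.00000 + 2.03363 + 2.06782 + 1.40173 = 6.50317
Tail: a^4/(4!(1−ρ)) = 17.10353/(24·0.4916) = 1.44967
P₀ = 1/(6.50317 + 1.44967) = 1/7.95284 = 0.125741

Final: 0.125741


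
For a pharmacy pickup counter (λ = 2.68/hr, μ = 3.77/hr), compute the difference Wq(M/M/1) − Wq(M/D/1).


ρ = 2.68/3.77 = 0.7109
Wq(M/M/1) = ρ/(μ−λ) = 0.7109/1.09 = 0.65218 hr
Wq(M/D/1) = ρ/(2(μ−λ)) = 0.32609 hr
Savings = 0.65218 − 0.32609 = 0.32609 hr

Final: 0.32609 hr


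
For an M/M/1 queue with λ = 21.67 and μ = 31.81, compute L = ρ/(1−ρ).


ρ = λ/μ = 21.67/31.81 = 0.6812
L = ρ/(1−ρ) = 0.6812/(1 − 0.6812) = 0.6812/0.3188 = 2.1371

Final: 2.1371


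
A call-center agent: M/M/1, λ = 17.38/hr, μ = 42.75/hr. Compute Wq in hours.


ρ = 17.38/42.75 = 0.4065
Wq = ρ/(μ−λ) = 0.4065/(42.75 − 17.38) = 0.4065/25.37 = 0.01602 hr

Final: 0.01602 hr


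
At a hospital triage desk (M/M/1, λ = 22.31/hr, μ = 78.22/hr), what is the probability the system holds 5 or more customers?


ρ = 22.31/78.22 = 0.2852
P(N ≥ n) = ρ^n = 0.2852^5 = 0.001888

Final: 0.001888


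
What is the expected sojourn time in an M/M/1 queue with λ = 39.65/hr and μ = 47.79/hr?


W = 1/(μ−λ) = 1/(47.79 − 39.65) = 1/8.14 = 0.1229 hr

Final: 0.1229 hr


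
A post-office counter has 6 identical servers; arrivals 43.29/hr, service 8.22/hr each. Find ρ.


ρ = λ/(cμ) = 43.29/(6·8.22) = 43.29/49.32 = 0.8777

Final: 0.8777


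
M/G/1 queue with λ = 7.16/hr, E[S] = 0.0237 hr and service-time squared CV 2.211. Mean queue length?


ρ = λ·E[S] = 7.16·0.0237 = 0.1697
Lq = ρ²(1+C_s²)/(2(1−ρ)) = 0.02880·(1+2.211)/(2·0.8303)
= 0.02880·3.2110/1.6606 = 0.05568

Final: 0.05568


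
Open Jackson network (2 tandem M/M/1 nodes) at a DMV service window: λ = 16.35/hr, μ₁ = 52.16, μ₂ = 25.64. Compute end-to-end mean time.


Each node sees arrival rate λ = 16.35/hr (tandem ⇒ throughput preserved).
W₁ = 1/(μ₁−λ) = 1/(52.16−16.35) = 0.02793 hr
W₂ = 1/(μ₂−λ) = 1/(25.64−16.35) = 0.10764 hr
W_total = W₁ + W₂ = 0.02793 + 0.10764 = 0.13557 hr

Final: 0.13557 hr


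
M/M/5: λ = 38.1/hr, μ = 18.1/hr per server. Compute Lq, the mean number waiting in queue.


a = λ/μ = 2.1050; ρ = a/5 = 0.4210
P₀ = 0.120660
Lq = P₀·a^c·ρ / (c!·(1−ρ)²) = 0.120660·41.32682·0.4210/(120·0.33525)
= 0.05218

Final: 0.05218


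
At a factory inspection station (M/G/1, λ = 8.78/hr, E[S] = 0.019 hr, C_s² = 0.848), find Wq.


ρ = λ·E[S] = 8.78·0.019 = 0.1668
E[S²] = E[S]²(1+C_s²) = 0.019²·(1+0.848) = 0.0006671
Wq = λ·E[S²]/(2(1−ρ)) = 8.78·0.0006671/(2·0.8332) = 0.003515 hr

Final: 0.003515 hr


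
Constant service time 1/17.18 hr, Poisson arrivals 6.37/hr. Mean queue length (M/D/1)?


ρ = 6.37/17.18 = 0.3708
M/D/1: Lq = ρ²/(2(1−ρ)) = 0.1375/(2·0.6292) = 0.10924

Final: 0.10924


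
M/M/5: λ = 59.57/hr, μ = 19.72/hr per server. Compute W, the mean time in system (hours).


a = 3.0208; ρ = 0.6042; P₀ = 0.045574
Lq = P₀·a^c·ρ/(c!(1−ρ)²) = 0.36833
Wq = Lq/λ = 0.36833/59.57 = 0.006183 hr
W = Wq + 1/μ = 0.006183 + 0.05071 = 0.05689 hr

Final: 0.05689 hr


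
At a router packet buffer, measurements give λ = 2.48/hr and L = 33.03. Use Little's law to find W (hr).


W = L/λ = 33.03/2.48 = 13.3185 hr

Final: 13.3185 hr


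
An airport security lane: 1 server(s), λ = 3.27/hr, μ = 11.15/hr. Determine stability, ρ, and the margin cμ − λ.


Total capacity cμ = 1·11.15 = 11.15/hr
ρ = λ/(cμ) = 3.27/11.15 = 0.2933
Stable ⇔ ρ < 1: YES
Spare capacity = cμ − λ = 11.15 − 3.27 = 7.88/hr

Final: ρ = 0.2933; stable; margin = 7.88/hr


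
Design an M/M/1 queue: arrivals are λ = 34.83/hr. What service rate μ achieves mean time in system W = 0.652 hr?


W = 1/(μ−λ) ⇒ μ − λ = 1/W = 1/0.652 = 1.5337
μ = λ + 1/W = 34.83 + 1.5337 = 36.3637 per hr

Final: 36.3637 /hr


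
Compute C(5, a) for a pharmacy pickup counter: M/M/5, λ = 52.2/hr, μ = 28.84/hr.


a = λ/μ = 1.8100; ρ = a/5 = 0.3620
P₀ = 0.162941 (from M/M/c formula)
C(c,a) = [a^c/(c!(1−ρ))]·P₀ = [19.42568/(120·0.6380)]·0.162941
= 0.25373·0.162941 = 0.041343

Final: 0.041343


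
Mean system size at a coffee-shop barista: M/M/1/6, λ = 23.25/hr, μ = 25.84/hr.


ρ = 23.25/25.84 = 0.8998
L = ρ[1 − (K+1)ρ^K + Kρ^(K+1)] / [(1−ρ)(1−ρ^(K+1))]
Numerator: 0.8998·(1 − 7·0.530619 + 6·0.477434) = 0.135209
Denominator: (0.1002)·(0.522566) = 0.052378
L = 0.135209/0.052378 = 2.5814

Final: 2.5814


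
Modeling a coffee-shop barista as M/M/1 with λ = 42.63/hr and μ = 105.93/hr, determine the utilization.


ρ = λ/μ = 42.63/105.93 = 0.4024

Final: 0.4024


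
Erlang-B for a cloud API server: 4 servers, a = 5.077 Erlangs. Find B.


B(c,a) = (a^c/c!) / Σ_{k=0}^{c} a^k/k!
a^4/4! = 27.683271
Σ terms (k=0..4): 1.00000 + 5.07700 + 12.88796 + 21.81073 + 27.68327 = 68.458968
B = 27.683271/68.458968 = 0.404378

Final: 0.404378


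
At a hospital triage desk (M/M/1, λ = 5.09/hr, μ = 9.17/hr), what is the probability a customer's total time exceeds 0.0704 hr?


W ~ Exponential(μ−λ) for M/M/1.
μ − λ = 9.17 − 5.09 = 4.0800
P(W > t) = e^{−(μ−λ)t} = e^{−0.2872} = 0.750338

Final: 0.750338


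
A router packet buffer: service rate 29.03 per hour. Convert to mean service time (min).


Mean service time = 1/μ = 1/29.03 hour = 0.03445 hour
In minutes: 0.03445 × 60 = 2.0668 min

Final: 2.0668 min


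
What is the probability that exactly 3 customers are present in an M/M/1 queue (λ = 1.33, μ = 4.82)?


ρ = 1.33/4.82 = 0.2759
P_n = (1−ρ)·ρ^n = (1 − 0.2759)·0.2759^3 = 0.7241·0.021009 = 0.015212

Final: 0.015212


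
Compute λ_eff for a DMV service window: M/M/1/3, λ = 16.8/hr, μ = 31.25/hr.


ρ = 0.5376; P_K = (1−ρ)ρ^3/(1−ρ^4) = 0.078393
λ_eff = λ(1 − P_K) = 16.8·(1 − 0.078393) = 16.8·0.921607 = 15.4830 /hr

Final: 15.4830 /hr


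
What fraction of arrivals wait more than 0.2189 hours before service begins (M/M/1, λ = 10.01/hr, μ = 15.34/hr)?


ρ = 10.01/15.34 = 0.6525
P(Wq > t) = ρ·e^{−(μ−λ)t} = 0.6525·e^{−1.1667}
= 0.6525·0.311381 = 0.203190

Final: 0.203190


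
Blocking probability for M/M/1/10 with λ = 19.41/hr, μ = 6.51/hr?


ρ = λ/μ = 19.41/6.51 = 2.9816
P_K = (1−ρ)ρ^K/(1−ρ^(K+1)) = (-1.9816·55519.490019)/(1 − 165535.069320)
= -110015.579301/-165534.069320 = 0.664610

Final: 0.664610


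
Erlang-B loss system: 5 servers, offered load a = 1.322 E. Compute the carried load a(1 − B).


B(5,1.322) = 0.008993 (Erlang-B)
Carried load = a(1 − B) = 1.322·(1 − 0.008993) = 1.322·0.991007 = 1.3101 E

Final: 1.3101 Erlangs


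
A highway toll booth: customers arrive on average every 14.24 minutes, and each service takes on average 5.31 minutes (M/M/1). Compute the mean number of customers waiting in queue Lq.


λ = 60/14.24 = 4.2135 /hr
μ = 60/5.31 = 11.2994 /hr
ρ = λ/μ = 4.2135/11.2994 = 0.3729
Lq = ρ²/(1−ρ) = 0.1390/0.6271 = 0.2217

Final: 0.2217


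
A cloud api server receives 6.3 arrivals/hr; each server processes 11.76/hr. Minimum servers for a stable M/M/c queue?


Stability requires cμ > λ ⇔ c > λ/μ.
λ/μ = 6.3/11.76 = 0.5357
Minimum integer c = ⌊0.5357⌋ + 1 = 1
Check: 1·11.76 = 11.76 > 6.3, while 0·11.76 = 0.00 ≤ 6.3

Final: 1 servers


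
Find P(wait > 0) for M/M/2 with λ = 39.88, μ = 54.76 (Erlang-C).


a = λ/μ = 0.7283; ρ = a/2 = 0.3641
P₀ = 0.466131 (from M/M/c formula)
C(c,a) = [a^c/(c!(1−ρ))]·P₀ = [0.53038/(2·0.6359)]·0.466131
= 0.41705·0.466131 = 0.194400

Final: 0.194400


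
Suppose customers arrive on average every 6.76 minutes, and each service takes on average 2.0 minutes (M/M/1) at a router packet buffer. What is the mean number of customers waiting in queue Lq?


λ = 60/6.76 = 8.8757 /hr
μ = 60/2.0 = 30.0000 /hr
ρ = λ/μ = 8.8757/30.0000 = 0.2959
Lq = ρ²/(1−ρ) = 0.08753/0.7041 = 0.1243

Final: 0.1243


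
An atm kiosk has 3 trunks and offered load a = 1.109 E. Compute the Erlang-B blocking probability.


B(c,a) = (a^c/c!) / Σ_{k=0}^{c} a^k/k!
a^3/3! = 0.227323
Σ terms (k=0..3): 1.00000 + 1.10900 + 0.61494 + 0.22732 = 2.951264
B = 0.227323/2.951264 = 0.077026

Final: 0.077026


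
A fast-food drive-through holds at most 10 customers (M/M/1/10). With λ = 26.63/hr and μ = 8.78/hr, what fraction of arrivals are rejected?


ρ = λ/μ = 26.63/8.78 = 3.0330
P_K = (1−ρ)ρ^K/(1−ρ^(K+1)) = (-2.0330·65881.959135)/(1 − 199821.933004)
= -133939.973869/-199820.933004 = 0.670300

Final: 0.670300


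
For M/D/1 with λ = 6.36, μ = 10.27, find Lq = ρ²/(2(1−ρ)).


ρ = 6.36/10.27 = 0.6193
M/D/1: Lq = ρ²/(2(1−ρ)) = 0.3835/(2·0.3807) = 0.50366

Final: 0.50366


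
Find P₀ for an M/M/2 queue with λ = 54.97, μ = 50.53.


a = λ/μ = 54.97/50.53 = 1.0879; ρ = a/c = 0.5439
Σ_{k=0}^{1} a^k/k! (terms k=0..1) = 1.00000 + 1.08787 = 2.08787
Tail: a^2/(2!(1−ρ)) = 1.18346/(2·0.4561) = 1.29746
P₀ = 1/(2.08787 + 1.29746) = 1/3.38533 = 0.295392

Final: 0.295392


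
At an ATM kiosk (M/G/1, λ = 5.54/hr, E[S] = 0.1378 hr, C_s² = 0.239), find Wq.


ρ = λ·E[S] = 5.54·0.1378 = 0.7634
E[S²] = E[S]²(1+C_s²) = 0.1378²·(1+0.239) = 0.023527
Wq = λ·E[S²]/(2(1−ρ)) = 5.54·0.023527/(2·0.2366) = 0.27546 hr

Final: 0.27546 hr


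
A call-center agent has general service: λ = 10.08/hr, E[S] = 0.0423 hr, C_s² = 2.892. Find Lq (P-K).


ρ = λ·E[S] = 10.08·0.0423 = 0.4264
Lq = ρ²(1+C_s²)/(2(1−ρ)) = 0.1818·(1+2.892)/(2·0.5736)
= 0.1818·3.8920/1.1472 = 0.61677

Final: 0.61677


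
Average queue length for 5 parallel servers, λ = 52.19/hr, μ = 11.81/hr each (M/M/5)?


a = λ/μ = 4.4191; ρ = a/5 = 0.8838
P₀ = 0.006011
Lq = P₀·a^c·ρ / (c!·(1−ρ)²) = 0.006011·1685.33793·0.8838/(120·0.01350)
= 5.52892

Final: 5.52892


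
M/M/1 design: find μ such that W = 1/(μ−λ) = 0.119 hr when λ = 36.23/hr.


W = 1/(μ−λ) ⇒ μ − λ = 1/W = 1/0.119 = 8.4034
μ = λ + 1/W = 36.23 + 8.4034 = 44.6334 per hr

Final: 44.6334 /hr


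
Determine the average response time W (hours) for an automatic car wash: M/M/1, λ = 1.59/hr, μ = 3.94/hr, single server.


W = 1/(μ−λ) = 1/(3.94 − 1.59) = 1/2.35 = 0.4255 hr

Final: 0.4255 hr


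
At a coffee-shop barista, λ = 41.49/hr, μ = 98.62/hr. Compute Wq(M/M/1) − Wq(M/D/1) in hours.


ρ = 41.49/98.62 = 0.4207
Wq(M/M/1) = ρ/(μ−λ) = 0.4207/57.13 = 0.007364 hr
Wq(M/D/1) = ρ/(2(μ−λ)) = 0.003682 hr
Savings = 0.007364 − 0.003682 = 0.003682 hr

Final: 0.003682 hr


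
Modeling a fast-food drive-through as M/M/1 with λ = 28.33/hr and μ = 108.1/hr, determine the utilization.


ρ = λ/μ = 28.33/108.1 = 0.2621

Final: 0.2621


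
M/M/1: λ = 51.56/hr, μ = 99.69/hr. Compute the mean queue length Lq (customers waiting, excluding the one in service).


ρ = 51.56/99.69 = 0.5172
Lq = ρ²/(1−ρ) = 0.2675/0.4828 = 0.5541

Final: 0.5541


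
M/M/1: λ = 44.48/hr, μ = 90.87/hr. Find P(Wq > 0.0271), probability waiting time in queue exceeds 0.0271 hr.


ρ = 44.48/90.87 = 0.4895
P(Wq > t) = ρ·e^{−(μ−λ)t} = 0.4895·e^{−1.2572}
= 0.4895·0.284458 = 0.139240

Final: 0.139240


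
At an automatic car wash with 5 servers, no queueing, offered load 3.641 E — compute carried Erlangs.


B(5,3.641) = 0.166798 (Erlang-B)
Carried load = a(1 − B) = 3.641·(1 − 0.166798) = 3.641·0.833202 = 3.0337 E

Final: 3.0337 Erlangs


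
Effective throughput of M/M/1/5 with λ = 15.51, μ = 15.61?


ρ = 0.9936; P_K = (1−ρ)ρ^5/(1−ρ^6) = 0.164000
λ_eff = λ(1 − P_K) = 15.51·(1 − 0.164000) = 15.51·0.836000 = 12.9664 /hr

Final: 12.9664 /hr


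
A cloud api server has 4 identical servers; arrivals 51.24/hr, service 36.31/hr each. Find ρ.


ρ = λ/(cμ) = 51.24/(4·36.31) = 51.24/145.24 = 0.3528

Final: 0.3528


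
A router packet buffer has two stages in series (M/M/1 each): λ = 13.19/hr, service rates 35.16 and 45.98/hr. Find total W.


Each node sees arrival rate λ = 13.19/hr (tandem ⇒ throughput preserved).
W₁ = 1/(μ₁−λ) = 1/(35.16−13.19) = 0.04552 hr
W₂ = 1/(μ₂−λ) = 1/(45.98−13.19) = 0.03050 hr
W_total = W₁ + W₂ = 0.04552 + 0.03050 = 0.07601 hr

Final: 0.07601 hr


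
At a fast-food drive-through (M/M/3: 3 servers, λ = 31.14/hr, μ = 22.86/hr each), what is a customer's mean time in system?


a = 1.3622; ρ = 0.4541; P₀ = 0.246203
Lq = P₀·a^c·ρ/(c!(1−ρ)²) = 0.15802
Wq = Lq/λ = 0.15802/31.14 = 0.005075 hr
W = Wq + 1/μ = 0.005075 + 0.04374 = 0.04882 hr

Final: 0.04882 hr


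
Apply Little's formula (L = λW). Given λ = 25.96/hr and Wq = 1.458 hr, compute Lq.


Lq = λWq = 25.96·1.458 = 37.8497

Final: 37.8497


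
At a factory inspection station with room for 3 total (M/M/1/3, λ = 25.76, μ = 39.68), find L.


ρ = 25.76/39.68 = 0.6492
L = ρ[1 − (K+1)ρ^K + Kρ^(K+1)] / [(1−ρ)(1−ρ^(K+1))]
Numerator: 0.6492·(1 − 4·0.273604 + 3·0.177622) = 0.284639
Denominator: (0.3508)·(0.822378) = 0.288496
L = 0.284639/0.288496 = 0.9866

Final: 0.9866


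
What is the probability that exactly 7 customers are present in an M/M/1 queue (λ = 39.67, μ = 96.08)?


ρ = 39.67/96.08 = 0.4129
P_n = (1−ρ)·ρ^n = (1 − 0.4129)·0.4129^7 = 0.5871·0.002046 = 0.001201

Final: 0.001201


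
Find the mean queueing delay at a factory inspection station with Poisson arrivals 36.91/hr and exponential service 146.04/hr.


ρ = 36.91/146.04 = 0.2527
Wq = ρ/(μ−λ) = 0.2527/(146.04 − 36.91) = 0.2527/109.13 = 0.002316 hr

Final: 0.002316 hr


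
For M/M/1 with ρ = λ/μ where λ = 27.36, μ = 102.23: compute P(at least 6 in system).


ρ = 27.36/102.23 = 0.2676
P(N ≥ n) = ρ^n = 0.2676^6 = 0.0003675

Final: 0.0003675


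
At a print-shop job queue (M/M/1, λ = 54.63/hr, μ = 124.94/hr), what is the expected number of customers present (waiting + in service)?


ρ = λ/μ = 54.63/124.94 = 0.4372
L = ρ/(1−ρ) = 0.4372/(1 − 0.4372) = 0.4372/0.5628 = 0.7770

Final: 0.7770


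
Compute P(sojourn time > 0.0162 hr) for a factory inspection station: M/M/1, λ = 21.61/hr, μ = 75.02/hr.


W ~ Exponential(μ−λ) for M/M/1.
μ − λ = 75.02 − 21.61 = 53.4100
P(W > t) = e^{−(μ−λ)t} = e^{−0.8652} = 0.420950

Final: 0.420950


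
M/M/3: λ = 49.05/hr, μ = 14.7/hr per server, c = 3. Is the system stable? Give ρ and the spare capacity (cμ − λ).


Total capacity cμ = 3·14.7 = 44.10/hr
ρ = λ/(cμ) = 49.05/44.10 = 1.1122
Stable ⇔ ρ < 1: NO
Spare capacity = cμ − λ = 44.10 − 49.05 = -4.95/hr

Final: ρ = 1.1122; unstable; margin = -4.95/hr


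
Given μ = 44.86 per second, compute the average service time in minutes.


Mean service time = 1/μ = 1/44.86 second = 0.02229 second
In minutes: 0.02229 × 0.0166667 = 0.0003715 min

Final: 0.0003715 min


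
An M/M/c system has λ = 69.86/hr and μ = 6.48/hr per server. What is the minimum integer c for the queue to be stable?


Stability requires cμ > λ ⇔ c > λ/μ.
λ/μ = 69.86/6.48 = 10.7809
Minimum integer c = ⌊10.7809⌋ + 1 = 11
Check: 11·6.48 = 71.28 > 69.86, while 10·6.48 = 64.80 ≤ 69.86

Final: 11 servers


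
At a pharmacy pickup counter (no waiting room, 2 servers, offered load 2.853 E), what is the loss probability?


B(c,a) = (a^c/c!) / Σ_{k=0}^{c} a^k/k!
a^2/2! = 4.069805
Σ terms (k=0..2): 1.00000 + 2.85300 + 4.06980 = 7.922805
B = 4.069805/7.922805 = 0.513682

Final: 0.513682


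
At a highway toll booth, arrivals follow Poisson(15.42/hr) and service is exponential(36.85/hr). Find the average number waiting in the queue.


ρ = 15.42/36.85 = 0.4185
Lq = ρ²/(1−ρ) = 0.1751/0.5815 = 0.3011

Final: 0.3011


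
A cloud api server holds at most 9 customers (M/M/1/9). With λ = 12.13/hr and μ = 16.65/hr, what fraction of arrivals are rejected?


ρ = λ/μ = 12.13/16.65 = 0.7285
P_K = (1−ρ)ρ^K/(1−ρ^(K+1)) = (0.2715·0.057812)/(1 − 0.042118)
= 0.015694/0.957882 = 0.016384

Final: 0.016384


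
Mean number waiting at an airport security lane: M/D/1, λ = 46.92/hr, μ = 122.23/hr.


ρ = 46.92/122.23 = 0.3839
M/D/1: Lq = ρ²/(2(1−ρ)) = 0.1474/(2·0.6161) = 0.11958

Final: 0.11958
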